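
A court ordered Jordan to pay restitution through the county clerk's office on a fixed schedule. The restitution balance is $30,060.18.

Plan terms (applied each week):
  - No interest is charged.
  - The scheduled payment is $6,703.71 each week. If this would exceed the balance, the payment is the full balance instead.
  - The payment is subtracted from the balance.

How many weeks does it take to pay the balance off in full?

Week 1: $30,060.18 − $6,703.71 → $23,356.47
Week 2: $23,356.47 − $6,703.71 → $16,652.76
Week 3: $16,652.76 − $6,703.71 → $9,949.05
Week 4: $9,949.05 − $6,703.71 → $3,245.34
Week 5: $3,245.34 − $3,245.34 → $0.00
Balance reaches $0.00 in week 5.

5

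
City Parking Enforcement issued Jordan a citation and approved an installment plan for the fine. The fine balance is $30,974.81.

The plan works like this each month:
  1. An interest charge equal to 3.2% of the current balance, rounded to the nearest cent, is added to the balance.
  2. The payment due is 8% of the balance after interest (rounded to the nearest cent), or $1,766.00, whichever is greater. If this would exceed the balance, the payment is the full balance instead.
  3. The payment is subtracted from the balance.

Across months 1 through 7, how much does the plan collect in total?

Month 1: $30,974.81 +$991.19 interest = $31,966.00; pay $2,557.28 → $29,408.72
Month 2: $29,408.72 +$941.08 interest = $30,349.80; pay $2,427.98 → $27,921.82
Month 3: $27,921.82 +$893.50 interest = $28,815.32; pay $2,305.23 → $26,510.09
Month 4: $26,510.09 +$848.32 interest = $27,358.41; pay $2,188.67 → $25,169.74
Month 5: $25,169.74 +$805.43 interest = $25,975.17; pay $2,078.01 → $23,897.16
Month 6: $23,897.16 +$764.71 interest = $24,661.87; pay $1,972.95 → $22,688.92
Month 7: $22,688.92 +$726.05 interest = $23,414.97; pay $1,873.20 → $21,541.77
Total paid: $15,403.32

$15,403.32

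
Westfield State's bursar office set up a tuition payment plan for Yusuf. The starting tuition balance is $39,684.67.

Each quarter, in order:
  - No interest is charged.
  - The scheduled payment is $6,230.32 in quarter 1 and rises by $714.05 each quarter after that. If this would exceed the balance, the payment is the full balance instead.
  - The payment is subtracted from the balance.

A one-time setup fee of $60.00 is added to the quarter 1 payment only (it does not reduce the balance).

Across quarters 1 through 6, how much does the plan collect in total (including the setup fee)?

$39,744.67

Quarter 1: $39,684.67 − $6,230.32 (+ $60.00 fee) → $33,454.35
Quarter 2: $33,454.35 − $6,944.37 → $26,509.98
Quarter 3: $26,509.98 − $7,658.42 → $18,851.56
Quarter 4: $18,851.56 − $8,372.47 → $10,479.09
Quarter 5: $10,479.09 − $9,086.52 → $1,392.57
Quarter 6: $1,392.57 − $1,392.57 → $0.00
Total paid: $39,744.67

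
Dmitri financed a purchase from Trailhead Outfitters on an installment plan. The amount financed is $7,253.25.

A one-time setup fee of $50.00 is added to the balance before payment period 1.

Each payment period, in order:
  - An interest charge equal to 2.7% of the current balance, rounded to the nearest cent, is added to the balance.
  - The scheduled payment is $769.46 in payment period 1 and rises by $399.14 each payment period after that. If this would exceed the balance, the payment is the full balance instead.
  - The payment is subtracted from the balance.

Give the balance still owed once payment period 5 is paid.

$182.52

Payment period 1: $7,303.25 +$197.19 interest = $7,500.44; pay $769.46 → $6,730.98
Payment period 2: $6,730.98 +$181.74 interest = $6,912.72; pay $1,168.60 → $5,744.12
Payment period 3: $5,744.12 +$155.09 interest = $5,899.21; pay $1,567.74 → $4,331.47
Payment period 4: $4,331.47 +$116.95 interest = $4,448.42; pay $1,966.88 → $2,481.54
Payment period 5: $2,481.54 +$67.00 interest = $2,548.54; pay $2,366.02 → $182.52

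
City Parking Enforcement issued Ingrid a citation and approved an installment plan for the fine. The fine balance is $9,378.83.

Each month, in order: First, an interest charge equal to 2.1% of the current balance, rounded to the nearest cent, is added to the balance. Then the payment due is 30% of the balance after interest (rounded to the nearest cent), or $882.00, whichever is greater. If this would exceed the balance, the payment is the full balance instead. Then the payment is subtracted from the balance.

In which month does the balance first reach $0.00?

7

Month 1: opening $9,378.83; interest $196.96 → $9,575.79; payment $2,872.74; balance $6,703.05
Month 2: opening $6,703.05; interest $140.76 → $6,843.81; payment $2,053.14; balance $4,790.67
Month 3: opening $4,790.67; interest $100.60 → $4,891.27; payment $1,467.38; balance $3,423.89
Month 4: opening $3,423.89; interest $71.90 → $3,495.79; payment $1,048.74; balance $2,447.05
Month 5: opening $2,447.05; interest $51.39 → $2,498.44; payment $882.00; balance $1,616.44
Month 6: opening $1,616.44; interest $33.95 → $1,650.39; payment $882.00; balance $768.39
Month 7: opening $768.39; interest $16.14 → $784.53; payment $784.53; balance $0.00
Balance reaches $0.00 in month 7.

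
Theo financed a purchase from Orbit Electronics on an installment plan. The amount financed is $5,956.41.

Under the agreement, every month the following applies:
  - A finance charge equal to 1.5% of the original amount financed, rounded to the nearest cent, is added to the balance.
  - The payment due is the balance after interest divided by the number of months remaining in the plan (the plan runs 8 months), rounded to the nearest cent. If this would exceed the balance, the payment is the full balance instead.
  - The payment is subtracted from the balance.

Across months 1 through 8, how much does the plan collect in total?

# | Opening | Interest | Payment | End bal
1 | $5,956.41 | $89.35 | $755.72 | $5,290.04
2 | $5,290.04 | $89.35 | $768.48 | $4,610.91
3 | $4,610.91 | $89.35 | $783.38 | $3,916.88
4 | $3,916.88 | $89.35 | $801.25 | $3,204.98
5 | $3,204.98 | $89.35 | $823.58 | $2,470.75
6 | $2,470.75 | $89.35 | $853.37 | $1,706.73
7 | $1,706.73 | $89.35 | $898.04 | $898.04
8 | $898.04 | $89.35 | $987.39 | $0.00
Total paid: $6,671.21

$6,671.21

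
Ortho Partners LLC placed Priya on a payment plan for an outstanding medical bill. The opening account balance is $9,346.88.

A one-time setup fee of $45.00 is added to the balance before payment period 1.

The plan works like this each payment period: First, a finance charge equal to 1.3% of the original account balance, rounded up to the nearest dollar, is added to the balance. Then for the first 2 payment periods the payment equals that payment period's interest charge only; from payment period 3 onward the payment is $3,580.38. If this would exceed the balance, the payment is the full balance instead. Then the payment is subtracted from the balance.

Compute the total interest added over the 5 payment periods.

$610.00

# | Opening | Interest | Payment | End bal
1 | $9,391.88 | $122.00 | $122.00 | $9,391.88
2 | $9,391.88 | $122.00 | $122.00 | $9,391.88
3 | $9,391.88 | $122.00 | $3,580.38 | $5,933.50
4 | $5,933.50 | $122.00 | $3,580.38 | $2,475.12
5 | $2,475.12 | $122.00 | $2,597.12 | $0.00
Total interest: $122.00 + $122.00 + $122.00 + $122.00 + $122.00 = $610.00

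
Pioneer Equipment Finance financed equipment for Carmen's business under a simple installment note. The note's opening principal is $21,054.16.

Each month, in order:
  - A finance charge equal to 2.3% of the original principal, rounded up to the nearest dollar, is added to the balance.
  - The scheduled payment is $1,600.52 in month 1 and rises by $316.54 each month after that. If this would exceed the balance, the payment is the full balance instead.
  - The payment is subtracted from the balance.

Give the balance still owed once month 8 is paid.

$3,266.88

Month 1: $21,054.16 +$485.00 interest = $21,539.16; pay $1,600.52 → $19,938.64
Month 2: $19,938.64 +$485.00 interest = $20,423.64; pay $1,917.06 → $18,506.58
Month 3: $18,506.58 +$485.00 interest = $18,991.58; pay $2,233.60 → $16,757.98
Month 4: $16,757.98 +$485.00 interest = $17,242.98; pay $2,550.14 → $14,692.84
Month 5: $14,692.84 +$485.00 interest = $15,177.84; pay $2,866.68 → $12,311.16
Month 6: $12,311.16 +$485.00 interest = $12,796.16; pay $3,183.22 → $9,612.94
Month 7: $9,612.94 +$485.00 interest = $10,097.94; pay $3,499.76 → $6,598.18
Month 8: $6,598.18 +$485.00 interest = $7,083.18; pay $3,816.30 → $3,266.88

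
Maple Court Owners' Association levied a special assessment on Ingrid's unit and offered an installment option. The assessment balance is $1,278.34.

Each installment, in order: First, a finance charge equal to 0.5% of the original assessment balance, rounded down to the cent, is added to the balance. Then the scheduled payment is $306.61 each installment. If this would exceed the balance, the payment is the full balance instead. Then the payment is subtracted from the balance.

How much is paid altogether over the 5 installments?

$1,310.29

# | Opening | Interest | Payment | End bal
1 | $1,278.34 | $6.39 | $306.61 | $978.12
2 | $978.12 | $6.39 | $306.61 | $677.90
3 | $677.90 | $6.39 | $306.61 | $377.68
4 | $377.68 | $6.39 | $306.61 | $77.46
5 | $77.46 | $6.39 | $83.85 | $0.00
Total paid: $1,310.29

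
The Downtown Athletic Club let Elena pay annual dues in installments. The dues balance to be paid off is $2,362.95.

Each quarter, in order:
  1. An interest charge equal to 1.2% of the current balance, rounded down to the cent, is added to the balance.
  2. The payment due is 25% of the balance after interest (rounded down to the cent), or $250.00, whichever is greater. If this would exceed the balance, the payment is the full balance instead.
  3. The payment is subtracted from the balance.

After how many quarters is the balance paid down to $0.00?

# | Opening | Interest | Payment | End bal
1 | $2,362.95 | $28.35 | $597.82 | $1,793.48
2 | $1,793.48 | $21.52 | $453.75 | $1,361.25
3 | $1,361.25 | $16.33 | $344.39 | $1,033.19
4 | $1,033.19 | $12.39 | $261.39 | $784.19
5 | $784.19 | $9.41 | $250.00 | $543.60
6 | $543.60 | $6.52 | $250.00 | $300.12
7 | $300.12 | $3.60 | $250.00 | $53.72
8 | $53.72 | $0.64 | $54.36 | $0.00
Balance reaches $0.00 in quarter 8.

8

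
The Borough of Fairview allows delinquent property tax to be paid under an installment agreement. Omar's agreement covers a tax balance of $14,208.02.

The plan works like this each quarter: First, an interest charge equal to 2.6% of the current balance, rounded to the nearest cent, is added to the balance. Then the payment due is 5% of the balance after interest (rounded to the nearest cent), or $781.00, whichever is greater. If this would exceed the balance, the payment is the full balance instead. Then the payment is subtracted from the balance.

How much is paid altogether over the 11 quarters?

$8,591.00

Quarter 1: $14,208.02 +$369.41 interest = $14,577.43; pay $781.00 → $13,796.43
Quarter 2: $13,796.43 +$358.71 interest = $14,155.14; pay $781.00 → $13,374.14
Quarter 3: $13,374.14 +$347.73 interest = $13,721.87; pay $781.00 → $12,940.87
Quarter 4: $12,940.87 +$336.46 interest = $13,277.33; pay $781.00 → $12,496.33
Quarter 5: $12,496.33 +$324.90 interest = $12,821.23; pay $781.00 → $12,040.23
Quarter 6: $12,040.23 +$313.05 interest = $12,353.28; pay $781.00 → $11,572.28
Quarter 7: $11,572.28 +$300.88 interest = $11,873.16; pay $781.00 → $11,092.16
Quarter 8: $11,092.16 +$288.40 interest = $11,380.56; pay $781.00 → $10,599.56
Quarter 9: $10,599.56 +$275.59 interest = $10,875.15; pay $781.00 → $10,094.15
Quarter 10: $10,094.15 +$262.45 interest = $10,356.60; pay $781.00 → $9,575.60
Quarter 11: $9,575.60 +$248.97 interest = $9,824.57; pay $781.00 → $9,043.57
Total paid: $8,591.00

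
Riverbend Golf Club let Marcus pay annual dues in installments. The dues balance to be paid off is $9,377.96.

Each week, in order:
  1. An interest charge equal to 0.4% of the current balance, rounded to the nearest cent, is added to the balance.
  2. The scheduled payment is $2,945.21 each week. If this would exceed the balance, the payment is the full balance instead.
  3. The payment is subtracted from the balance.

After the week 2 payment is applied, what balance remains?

Week 1: $9,377.96 +$37.51 interest = $9,415.47; pay $2,945.21 → $6,470.26
Week 2: $6,470.26 +$25.88 interest = $6,496.14; pay $2,945.21 → $3,550.93

$3,550.93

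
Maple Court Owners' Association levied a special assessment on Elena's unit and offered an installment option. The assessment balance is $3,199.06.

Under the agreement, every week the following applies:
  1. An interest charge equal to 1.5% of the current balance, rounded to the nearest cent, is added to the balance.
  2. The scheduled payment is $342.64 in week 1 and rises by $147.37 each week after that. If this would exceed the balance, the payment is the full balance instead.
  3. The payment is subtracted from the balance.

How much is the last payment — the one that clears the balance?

$187.73

# | Opening | Interest | Payment | End bal
1 | $3,199.06 | $47.99 | $342.64 | $2,904.41
2 | $2,904.41 | $43.57 | $490.01 | $2,457.97
3 | $2,457.97 | $36.87 | $637.38 | $1,857.46
4 | $1,857.46 | $27.86 | $784.75 | $1,100.57
5 | $1,100.57 | $16.51 | $932.12 | $184.96
6 | $184.96 | $2.77 | $187.73 | $0.00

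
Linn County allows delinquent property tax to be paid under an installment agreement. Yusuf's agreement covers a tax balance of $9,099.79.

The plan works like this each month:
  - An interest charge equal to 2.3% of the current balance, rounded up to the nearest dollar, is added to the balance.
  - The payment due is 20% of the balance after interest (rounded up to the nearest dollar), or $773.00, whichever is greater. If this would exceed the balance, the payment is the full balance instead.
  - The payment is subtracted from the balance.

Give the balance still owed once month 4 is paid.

$4,082.79

Month 1: opening $9,099.79; interest $210.00 → $9,309.79; payment $1,862.00; balance $7,447.79
Month 2: opening $7,447.79; interest $172.00 → $7,619.79; payment $1,524.00; balance $6,095.79
Month 3: opening $6,095.79; interest $141.00 → $6,236.79; payment $1,248.00; balance $4,988.79
Month 4: opening $4,988.79; interest $115.00 → $5,103.79; payment $1,021.00; balance $4,082.79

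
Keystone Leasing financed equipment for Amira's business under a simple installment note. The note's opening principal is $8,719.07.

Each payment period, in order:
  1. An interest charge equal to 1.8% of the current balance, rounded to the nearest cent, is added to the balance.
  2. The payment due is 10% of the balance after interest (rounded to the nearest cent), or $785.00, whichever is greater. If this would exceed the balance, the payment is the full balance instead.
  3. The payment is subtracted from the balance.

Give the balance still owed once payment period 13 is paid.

$0.00

Payment period 1: opening $8,719.07; interest $156.94 → $8,876.01; payment $887.60; balance $7,988.41
Payment period 2: opening $7,988.41; interest $143.79 → $8,132.20; payment $813.22; balance $7,318.98
Payment period 3: opening $7,318.98; interest $131.74 → $7,450.72; payment $785.00; balance $6,665.72
Payment period 4: opening $6,665.72; interest $119.98 → $6,785.70; payment $785.00; balance $6,000.70
Payment period 5: opening $6,000.70; interest $108.01 → $6,108.71; payment $785.00; balance $5,323.71
Payment period 6: opening $5,323.71; interest $95.83 → $5,419.54; payment $785.00; balance $4,634.54
Payment period 7: opening $4,634.54; interest $83.42 → $4,717.96; payment $785.00; balance $3,932.96
Payment period 8: opening $3,932.96; interest $70.79 → $4,003.75; payment $785.00; balance $3,218.75
Payment period 9: opening $3,218.75; interest $57.94 → $3,276.69; payment $785.00; balance $2,491.69
Payment period 10: opening $2,491.69; interest $44.85 → $2,536.54; payment $785.00; balance $1,751.54
Payment period 11: opening $1,751.54; interest $31.53 → $1,783.07; payment $785.00; balance $998.07
Payment period 12: opening $998.07; interest $17.97 → $1,016.04; payment $785.00; balance $231.04
Payment period 13: opening $231.04; interest $4.16 → $235.20; payment $235.20; balance $0.00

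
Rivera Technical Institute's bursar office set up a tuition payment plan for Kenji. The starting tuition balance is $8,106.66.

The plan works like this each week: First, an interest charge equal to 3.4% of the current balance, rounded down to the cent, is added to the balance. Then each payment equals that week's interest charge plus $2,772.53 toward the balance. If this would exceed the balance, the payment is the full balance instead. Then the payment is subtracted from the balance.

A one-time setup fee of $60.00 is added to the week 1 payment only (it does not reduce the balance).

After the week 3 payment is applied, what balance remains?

$0.00

Week 1: opening $8,106.66; interest $275.62 → $8,382.28; payment $3,048.15 (+ $60.00 fee); balance $5,334.13
Week 2: opening $5,334.13; interest $181.36 → $5,515.49; payment $2,953.89; balance $2,561.60
Week 3: opening $2,561.60; interest $87.09 → $2,648.69; payment $2,648.69; balance $0.00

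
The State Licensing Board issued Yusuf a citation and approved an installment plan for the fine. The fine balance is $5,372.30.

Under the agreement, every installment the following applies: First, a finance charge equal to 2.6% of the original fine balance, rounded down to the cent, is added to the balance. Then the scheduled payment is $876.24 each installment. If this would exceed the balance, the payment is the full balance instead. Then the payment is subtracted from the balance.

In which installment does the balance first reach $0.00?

Installment 1: $5,372.30 +$139.67 interest = $5,511.97; pay $876.24 → $4,635.73
Installment 2: $4,635.73 +$139.67 interest = $4,775.40; pay $876.24 → $3,899.16
Installment 3: $3,899.16 +$139.67 interest = $4,038.83; pay $876.24 → $3,162.59
Installment 4: $3,162.59 +$139.67 interest = $3,302.26; pay $876.24 → $2,426.02
Installment 5: $2,426.02 +$139.67 interest = $2,565.69; pay $876.24 → $1,689.45
Installment 6: $1,689.45 +$139.67 interest = $1,829.12; pay $876.24 → $952.88
Installment 7: $952.88 +$139.67 interest = $1,092.55; pay $876.24 → $216.31
Installment 8: $216.31 +$139.67 interest = $355.98; pay $355.98 → $0.00
Balance reaches $0.00 in installment 8.

8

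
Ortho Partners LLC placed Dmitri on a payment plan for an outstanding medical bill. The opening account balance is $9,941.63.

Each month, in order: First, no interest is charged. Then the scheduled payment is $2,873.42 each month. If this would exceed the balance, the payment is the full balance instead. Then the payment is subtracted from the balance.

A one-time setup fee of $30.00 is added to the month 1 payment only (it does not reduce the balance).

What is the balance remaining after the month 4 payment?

$0.00

Month 1: $9,941.63 − $2,873.42 (+ $30.00 fee) → $7,068.21
Month 2: $7,068.21 − $2,873.42 → $4,194.79
Month 3: $4,194.79 − $2,873.42 → $1,321.37
Month 4: $1,321.37 − $1,321.37 → $0.00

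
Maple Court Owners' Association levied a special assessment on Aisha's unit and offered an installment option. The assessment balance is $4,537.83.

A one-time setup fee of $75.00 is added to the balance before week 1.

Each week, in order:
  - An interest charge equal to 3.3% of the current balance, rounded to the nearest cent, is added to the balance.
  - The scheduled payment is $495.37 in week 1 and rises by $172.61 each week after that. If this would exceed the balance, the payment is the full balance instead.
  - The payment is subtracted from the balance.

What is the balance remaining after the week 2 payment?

# | Opening | Interest | Payment | End bal
1 | $4,612.83 | $152.22 | $495.37 | $4,269.68
2 | $4,269.68 | $140.90 | $667.98 | $3,742.60

$3,742.60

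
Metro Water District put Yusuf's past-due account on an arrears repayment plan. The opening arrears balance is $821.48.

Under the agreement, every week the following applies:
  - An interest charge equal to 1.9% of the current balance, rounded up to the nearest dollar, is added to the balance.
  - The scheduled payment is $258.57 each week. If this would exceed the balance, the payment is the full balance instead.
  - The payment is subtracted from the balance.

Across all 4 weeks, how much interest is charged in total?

$36.00

Week 1: $821.48 +$16.00 interest = $837.48; pay $258.57 → $578.91
Week 2: $578.91 +$11.00 interest = $589.91; pay $258.57 → $331.34
Week 3: $331.34 +$7.00 interest = $338.34; pay $258.57 → $79.77
Week 4: $79.77 +$2.00 interest = $81.77; pay $81.77 → $0.00
Total interest: $16.00 + $11.00 + $7.00 + $2.00 = $36.00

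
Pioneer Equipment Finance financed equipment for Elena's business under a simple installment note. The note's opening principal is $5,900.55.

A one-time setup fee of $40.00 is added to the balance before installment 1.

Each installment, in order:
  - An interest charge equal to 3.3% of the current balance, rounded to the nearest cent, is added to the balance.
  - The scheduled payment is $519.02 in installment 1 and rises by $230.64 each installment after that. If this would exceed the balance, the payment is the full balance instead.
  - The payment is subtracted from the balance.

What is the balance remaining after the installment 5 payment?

$1,831.71

# | Opening | Interest | Payment | End bal
1 | $5,940.55 | $196.04 | $519.02 | $5,617.57
2 | $5,617.57 | $185.38 | $749.66 | $5,053.29
3 | $5,053.29 | $166.76 | $980.30 | $4,239.75
4 | $4,239.75 | $139.91 | $1,210.94 | $3,168.72
5 | $3,168.72 | $104.57 | $1,441.58 | $1,831.71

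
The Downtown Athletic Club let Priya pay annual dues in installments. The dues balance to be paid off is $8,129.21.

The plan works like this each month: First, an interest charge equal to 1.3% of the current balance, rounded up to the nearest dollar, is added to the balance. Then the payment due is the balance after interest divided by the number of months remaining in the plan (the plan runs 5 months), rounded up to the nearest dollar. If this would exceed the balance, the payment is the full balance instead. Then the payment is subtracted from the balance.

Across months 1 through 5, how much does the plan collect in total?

$8,454.21

# | Opening | Interest | Payment | End bal
1 | $8,129.21 | $106.00 | $1,648.00 | $6,587.21
2 | $6,587.21 | $86.00 | $1,669.00 | $5,004.21
3 | $5,004.21 | $66.00 | $1,691.00 | $3,379.21
4 | $3,379.21 | $44.00 | $1,712.00 | $1,711.21
5 | $1,711.21 | $23.00 | $1,734.21 | $0.00
Total paid: $8,454.21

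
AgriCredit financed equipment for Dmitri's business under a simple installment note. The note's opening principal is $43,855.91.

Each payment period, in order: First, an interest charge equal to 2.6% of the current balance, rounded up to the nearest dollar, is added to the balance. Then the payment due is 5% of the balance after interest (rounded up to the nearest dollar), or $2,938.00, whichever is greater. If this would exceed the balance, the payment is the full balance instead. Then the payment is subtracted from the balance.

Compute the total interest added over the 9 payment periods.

Payment period 1: $43,855.91 +$1,141.00 interest = $44,996.91; pay $2,938.00 → $42,058.91
Payment period 2: $42,058.91 +$1,094.00 interest = $43,152.91; pay $2,938.00 → $40,214.91
Payment period 3: $40,214.91 +$1,046.00 interest = $41,260.91; pay $2,938.00 → $38,322.91
Payment period 4: $38,322.91 +$997.00 interest = $39,319.91; pay $2,938.00 → $36,381.91
Payment period 5: $36,381.91 +$946.00 interest = $37,327.91; pay $2,938.00 → $34,389.91
Payment period 6: $34,389.91 +$895.00 interest = $35,284.91; pay $2,938.00 → $32,346.91
Payment period 7: $32,346.91 +$842.00 interest = $33,188.91; pay $2,938.00 → $30,250.91
Payment period 8: $30,250.91 +$787.00 interest = $31,037.91; pay $2,938.00 → $28,099.91
Payment period 9: $28,099.91 +$731.00 interest = $28,830.91; pay $2,938.00 → $25,892.91
Total interest: $1,141.00 + $1,094.00 + $1,046.00 + $997.00 + $946.00 + $895.00 + $842.00 + $787.00 + $731.00 = $8,479.00

$8,479.00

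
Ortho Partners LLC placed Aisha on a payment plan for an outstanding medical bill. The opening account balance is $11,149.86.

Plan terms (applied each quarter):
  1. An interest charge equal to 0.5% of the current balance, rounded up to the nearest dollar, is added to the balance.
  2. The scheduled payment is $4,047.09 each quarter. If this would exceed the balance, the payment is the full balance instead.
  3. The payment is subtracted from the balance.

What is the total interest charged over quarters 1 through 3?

$108.00

Quarter 1: opening $11,149.86; interest $56.00 → $11,205.86; payment $4,047.09; balance $7,158.77
Quarter 2: opening $7,158.77; interest $36.00 → $7,194.77; payment $4,047.09; balance $3,147.68
Quarter 3: opening $3,147.68; interest $16.00 → $3,163.68; payment $3,163.68; balance $0.00
Total interest: $56.00 + $36.00 + $16.00 = $108.00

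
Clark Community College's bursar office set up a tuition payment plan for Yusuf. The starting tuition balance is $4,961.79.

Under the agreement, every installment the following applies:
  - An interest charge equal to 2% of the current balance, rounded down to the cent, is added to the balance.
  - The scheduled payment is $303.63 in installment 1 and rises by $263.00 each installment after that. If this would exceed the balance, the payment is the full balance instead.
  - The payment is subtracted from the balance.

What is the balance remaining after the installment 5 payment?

$1,214.95

Installment 1: opening $4,961.79; interest $99.23 → $5,061.02; payment $303.63; balance $4,757.39
Installment 2: opening $4,757.39; interest $95.14 → $4,852.53; payment $566.63; balance $4,285.90
Installment 3: opening $4,285.90; interest $85.71 → $4,371.61; payment $829.63; balance $3,541.98
Installment 4: opening $3,541.98; interest $70.83 → $3,612.81; payment $1,092.63; balance $2,520.18
Installment 5: opening $2,520.18; interest $50.40 → $2,570.58; payment $1,355.63; balance $1,214.95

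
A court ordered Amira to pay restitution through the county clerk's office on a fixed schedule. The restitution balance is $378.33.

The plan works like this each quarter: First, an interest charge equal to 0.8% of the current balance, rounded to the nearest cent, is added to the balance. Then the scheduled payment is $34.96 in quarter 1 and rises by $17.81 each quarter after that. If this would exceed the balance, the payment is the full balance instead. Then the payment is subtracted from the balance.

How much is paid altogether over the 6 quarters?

$389.75

Quarter 1: opening $378.33; interest $3.03 → $381.36; payment $34.96; balance $346.40
Quarter 2: opening $346.40; interest $2.77 → $349.17; payment $52.77; balance $296.40
Quarter 3: opening $296.40; interest $2.37 → $298.77; payment $70.58; balance $228.19
Quarter 4: opening $228.19; interest $1.83 → $230.02; payment $88.39; balance $141.63
Quarter 5: opening $141.63; interest $1.13 → $142.76; payment $106.20; balance $36.56
Quarter 6: opening $36.56; interest $0.29 → $36.85; payment $36.85; balance $0.00
Total paid: $389.75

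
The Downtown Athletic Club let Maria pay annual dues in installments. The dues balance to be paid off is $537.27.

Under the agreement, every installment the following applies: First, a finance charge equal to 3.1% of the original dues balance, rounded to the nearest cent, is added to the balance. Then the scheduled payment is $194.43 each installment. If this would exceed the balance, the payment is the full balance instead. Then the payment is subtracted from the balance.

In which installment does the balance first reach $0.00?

4

# | Opening | Interest | Payment | End bal
1 | $537.27 | $16.66 | $194.43 | $359.50
2 | $359.50 | $16.66 | $194.43 | $181.73
3 | $181.73 | $16.66 | $194.43 | $3.96
4 | $3.96 | $16.66 | $20.62 | $0.00
Balance reaches $0.00 in installment 4.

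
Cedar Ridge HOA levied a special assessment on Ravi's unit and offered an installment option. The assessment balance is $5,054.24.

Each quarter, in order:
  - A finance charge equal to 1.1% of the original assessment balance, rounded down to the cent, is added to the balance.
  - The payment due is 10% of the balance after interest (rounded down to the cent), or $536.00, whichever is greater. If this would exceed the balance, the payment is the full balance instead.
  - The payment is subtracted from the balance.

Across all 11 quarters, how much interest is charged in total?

Quarter 1: opening $5,054.24; interest $55.59 → $5,109.83; payment $536.00; balance $4,573.83
Quarter 2: opening $4,573.83; interest $55.59 → $4,629.42; payment $536.00; balance $4,093.42
Quarter 3: opening $4,093.42; interest $55.59 → $4,149.01; payment $536.00; balance $3,613.01
Quarter 4: opening $3,613.01; interest $55.59 → $3,668.60; payment $536.00; balance $3,132.60
Quarter 5: opening $3,132.60; interest $55.59 → $3,188.19; payment $536.00; balance $2,652.19
Quarter 6: opening $2,652.19; interest $55.59 → $2,707.78; payment $536.00; balance $2,171.78
Quarter 7: opening $2,171.78; interest $55.59 → $2,227.37; payment $536.00; balance $1,691.37
Quarter 8: opening $1,691.37; interest $55.59 → $1,746.96; payment $536.00; balance $1,210.96
Quarter 9: opening $1,210.96; interest $55.59 → $1,266.55; payment $536.00; balance $730.55
Quarter 10: opening $730.55; interest $55.59 → $786.14; payment $536.00; balance $250.14
Quarter 11: opening $250.14; interest $55.59 → $305.73; payment $305.73; balance $0.00
Total interest: $55.59 + $55.59 + $55.59 + $55.59 + $55.59 + $55.59 + $55.59 + $55.59 + $55.59 + $55.59 + $55.59 = $611.49

$611.49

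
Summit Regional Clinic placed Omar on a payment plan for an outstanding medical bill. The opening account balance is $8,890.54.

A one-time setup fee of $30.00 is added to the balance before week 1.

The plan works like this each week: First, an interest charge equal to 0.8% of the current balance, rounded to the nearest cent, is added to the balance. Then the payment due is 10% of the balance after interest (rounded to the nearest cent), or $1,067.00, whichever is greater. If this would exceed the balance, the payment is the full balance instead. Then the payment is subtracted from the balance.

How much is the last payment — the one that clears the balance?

Week 1: $8,920.54 +$71.36 interest = $8,991.90; pay $1,067.00 → $7,924.90
Week 2: $7,924.90 +$63.40 interest = $7,988.30; pay $1,067.00 → $6,921.30
Week 3: $6,921.30 +$55.37 interest = $6,976.67; pay $1,067.00 → $5,909.67
Week 4: $5,909.67 +$47.28 interest = $5,956.95; pay $1,067.00 → $4,889.95
Week 5: $4,889.95 +$39.12 interest = $4,929.07; pay $1,067.00 → $3,862.07
Week 6: $3,862.07 +$30.90 interest = $3,892.97; pay $1,067.00 → $2,825.97
Week 7: $2,825.97 +$22.61 interest = $2,848.58; pay $1,067.00 → $1,781.58
Week 8: $1,781.58 +$14.25 interest = $1,795.83; pay $1,067.00 → $728.83
Week 9: $728.83 +$5.83 interest = $734.66; pay $734.66 → $0.00

$734.66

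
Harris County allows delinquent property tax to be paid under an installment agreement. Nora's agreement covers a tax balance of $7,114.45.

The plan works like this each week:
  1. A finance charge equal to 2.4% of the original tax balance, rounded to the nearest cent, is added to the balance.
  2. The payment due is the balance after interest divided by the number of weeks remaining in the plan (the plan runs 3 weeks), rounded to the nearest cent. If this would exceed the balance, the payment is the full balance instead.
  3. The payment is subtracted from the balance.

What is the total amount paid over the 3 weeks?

$7,626.70

Week 1: opening $7,114.45; interest $170.75 → $7,285.20; payment $2,428.40; balance $4,856.80
Week 2: opening $4,856.80; interest $170.75 → $5,027.55; payment $2,513.78; balance $2,513.77
Week 3: opening $2,513.77; interest $170.75 → $2,684.52; payment $2,684.52; balance $0.00
Total paid: $7,626.70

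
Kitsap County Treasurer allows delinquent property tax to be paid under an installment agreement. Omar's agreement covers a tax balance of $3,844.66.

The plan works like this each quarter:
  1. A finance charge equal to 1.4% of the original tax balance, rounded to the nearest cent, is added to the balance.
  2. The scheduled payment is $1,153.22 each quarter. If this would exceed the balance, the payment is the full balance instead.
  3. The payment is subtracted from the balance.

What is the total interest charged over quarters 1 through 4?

Quarter 1: $3,844.66 +$53.83 interest = $3,898.49; pay $1,153.22 → $2,745.27
Quarter 2: $2,745.27 +$53.83 interest = $2,799.10; pay $1,153.22 → $1,645.88
Quarter 3: $1,645.88 +$53.83 interest = $1,699.71; pay $1,153.22 → $546.49
Quarter 4: $546.49 +$53.83 interest = $600.32; pay $600.32 → $0.00
Total interest: $53.83 + $53.83 + $53.83 + $53.83 = $215.32

$215.32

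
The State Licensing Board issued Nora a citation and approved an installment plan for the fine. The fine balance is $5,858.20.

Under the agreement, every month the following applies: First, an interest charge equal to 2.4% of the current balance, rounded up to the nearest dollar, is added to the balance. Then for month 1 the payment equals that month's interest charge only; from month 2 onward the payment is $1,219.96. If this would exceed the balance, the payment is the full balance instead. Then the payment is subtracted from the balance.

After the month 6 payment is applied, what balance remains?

$199.40

Month 1: opening $5,858.20; interest $141.00 → $5,999.20; payment $141.00; balance $5,858.20
Month 2: opening $5,858.20; interest $141.00 → $5,999.20; payment $1,219.96; balance $4,779.24
Month 3: opening $4,779.24; interest $115.00 → $4,894.24; payment $1,219.96; balance $3,674.28
Month 4: opening $3,674.28; interest $89.00 → $3,763.28; payment $1,219.96; balance $2,543.32
Month 5: opening $2,543.32; interest $62.00 → $2,605.32; payment $1,219.96; balance $1,385.36
Month 6: opening $1,385.36; interest $34.00 → $1,419.36; payment $1,219.96; balance $199.40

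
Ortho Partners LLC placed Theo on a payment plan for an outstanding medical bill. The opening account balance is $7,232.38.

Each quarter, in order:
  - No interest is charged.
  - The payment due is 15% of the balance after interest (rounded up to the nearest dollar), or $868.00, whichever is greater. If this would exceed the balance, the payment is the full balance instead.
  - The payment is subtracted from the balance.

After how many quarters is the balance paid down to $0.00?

9

Quarter 1: $7,232.38 − $1,085.00 → $6,147.38
Quarter 2: $6,147.38 − $923.00 → $5,224.38
Quarter 3: $5,224.38 − $868.00 → $4,356.38
Quarter 4: $4,356.38 − $868.00 → $3,488.38
Quarter 5: $3,488.38 − $868.00 → $2,620.38
Quarter 6: $2,620.38 − $868.00 → $1,752.38
Quarter 7: $1,752.38 − $868.00 → $884.38
Quarter 8: $884.38 − $868.00 → $16.38
Quarter 9: $16.38 − $16.38 → $0.00
Balance reaches $0.00 in quarter 9.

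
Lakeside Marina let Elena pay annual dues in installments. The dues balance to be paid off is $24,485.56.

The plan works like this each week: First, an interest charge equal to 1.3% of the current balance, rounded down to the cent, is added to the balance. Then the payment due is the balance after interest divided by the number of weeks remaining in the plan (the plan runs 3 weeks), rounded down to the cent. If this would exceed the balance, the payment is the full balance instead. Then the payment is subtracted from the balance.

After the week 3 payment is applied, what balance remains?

$0.00

Week 1: opening $24,485.56; interest $318.31 → $24,803.87; payment $8,267.95; balance $16,535.92
Week 2: opening $16,535.92; interest $214.96 → $16,750.88; payment $8,375.44; balance $8,375.44
Week 3: opening $8,375.44; interest $108.88 → $8,484.32; payment $8,484.32; balance $0.00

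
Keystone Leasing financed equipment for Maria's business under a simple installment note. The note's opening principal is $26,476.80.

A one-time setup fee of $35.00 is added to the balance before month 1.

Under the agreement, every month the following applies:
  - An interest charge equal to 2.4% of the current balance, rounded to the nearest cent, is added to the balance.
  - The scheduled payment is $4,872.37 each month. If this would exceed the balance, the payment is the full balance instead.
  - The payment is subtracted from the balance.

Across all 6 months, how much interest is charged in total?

$2,243.02

Month 1: opening $26,511.80; interest $636.28 → $27,148.08; payment $4,872.37; balance $22,275.71
Month 2: opening $22,275.71; interest $534.62 → $22,810.33; payment $4,872.37; balance $17,937.96
Month 3: opening $17,937.96; interest $430.51 → $18,368.47; payment $4,872.37; balance $13,496.10
Month 4: opening $13,496.10; interest $323.91 → $13,820.01; payment $4,872.37; balance $8,947.64
Month 5: opening $8,947.64; interest $214.74 → $9,162.38; payment $4,872.37; balance $4,290.01
Month 6: opening $4,290.01; interest $102.96 → $4,392.97; payment $4,392.97; balance $0.00
Total interest: $636.28 + $534.62 + $430.51 + $323.91 + $214.74 + $102.96 = $2,243.02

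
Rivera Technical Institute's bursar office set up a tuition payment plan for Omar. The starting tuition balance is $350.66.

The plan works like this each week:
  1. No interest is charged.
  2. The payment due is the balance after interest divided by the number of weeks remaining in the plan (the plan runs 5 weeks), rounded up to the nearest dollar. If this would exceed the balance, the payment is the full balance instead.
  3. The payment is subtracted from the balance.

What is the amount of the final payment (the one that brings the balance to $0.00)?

$69.66

# | Opening | Payment | End bal
1 | $350.66 | $71.00 | $279.66
2 | $279.66 | $70.00 | $209.66
3 | $209.66 | $70.00 | $139.66
4 | $139.66 | $70.00 | $69.66
5 | $69.66 | $69.66 | $0.00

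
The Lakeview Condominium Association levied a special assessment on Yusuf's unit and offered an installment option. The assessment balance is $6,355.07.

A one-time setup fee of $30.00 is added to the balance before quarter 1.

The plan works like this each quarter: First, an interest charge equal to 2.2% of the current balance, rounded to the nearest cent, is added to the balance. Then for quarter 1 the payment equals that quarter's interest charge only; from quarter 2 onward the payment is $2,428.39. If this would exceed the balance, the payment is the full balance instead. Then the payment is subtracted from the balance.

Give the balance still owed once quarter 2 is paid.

# | Opening | Interest | Payment | End bal
1 | $6,385.07 | $140.47 | $140.47 | $6,385.07
2 | $6,385.07 | $140.47 | $2,428.39 | $4,097.15

$4,097.15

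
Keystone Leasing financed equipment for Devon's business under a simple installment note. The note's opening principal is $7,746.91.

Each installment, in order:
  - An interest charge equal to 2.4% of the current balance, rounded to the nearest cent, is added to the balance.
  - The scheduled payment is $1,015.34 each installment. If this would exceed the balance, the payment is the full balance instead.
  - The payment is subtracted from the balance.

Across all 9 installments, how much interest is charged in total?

$915.11

Installment 1: opening $7,746.91; interest $185.93 → $7,932.84; payment $1,015.34; balance $6,917.50
Installment 2: opening $6,917.50; interest $166.02 → $7,083.52; payment $1,015.34; balance $6,068.18
Installment 3: opening $6,068.18; interest $145.64 → $6,213.82; payment $1,015.34; balance $5,198.48
Installment 4: opening $5,198.48; interest $124.76 → $5,323.24; payment $1,015.34; balance $4,307.90
Installment 5: opening $4,307.90; interest $103.39 → $4,411.29; payment $1,015.34; balance $3,395.95
Installment 6: opening $3,395.95; interest $81.50 → $3,477.45; payment $1,015.34; balance $2,462.11
Installment 7: opening $2,462.11; interest $59.09 → $2,521.20; payment $1,015.34; balance $1,505.86
Installment 8: opening $1,505.86; interest $36.14 → $1,542.00; payment $1,015.34; balance $526.66
Installment 9: opening $526.66; interest $12.64 → $539.30; payment $539.30; balance $0.00
Total interest: $185.93 + $166.02 + $145.64 + $124.76 + $103.39 + $81.50 + $59.09 + $36.14 + $12.64 = $915.11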